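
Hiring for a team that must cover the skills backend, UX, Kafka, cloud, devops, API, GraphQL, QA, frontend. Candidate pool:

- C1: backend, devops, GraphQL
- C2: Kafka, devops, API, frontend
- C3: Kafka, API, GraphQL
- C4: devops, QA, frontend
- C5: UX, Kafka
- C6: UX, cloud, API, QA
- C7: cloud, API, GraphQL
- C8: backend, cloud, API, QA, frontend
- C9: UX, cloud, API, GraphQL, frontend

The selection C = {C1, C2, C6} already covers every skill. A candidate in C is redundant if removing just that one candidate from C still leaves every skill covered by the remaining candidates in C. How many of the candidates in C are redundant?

Drop C1: backend, GraphQL uncovered — not redundant.
Drop C2: Kafka, frontend uncovered — not redundant.
Drop C6: UX, cloud, QA uncovered — not redundant.
None of the candidates in C is redundant.

0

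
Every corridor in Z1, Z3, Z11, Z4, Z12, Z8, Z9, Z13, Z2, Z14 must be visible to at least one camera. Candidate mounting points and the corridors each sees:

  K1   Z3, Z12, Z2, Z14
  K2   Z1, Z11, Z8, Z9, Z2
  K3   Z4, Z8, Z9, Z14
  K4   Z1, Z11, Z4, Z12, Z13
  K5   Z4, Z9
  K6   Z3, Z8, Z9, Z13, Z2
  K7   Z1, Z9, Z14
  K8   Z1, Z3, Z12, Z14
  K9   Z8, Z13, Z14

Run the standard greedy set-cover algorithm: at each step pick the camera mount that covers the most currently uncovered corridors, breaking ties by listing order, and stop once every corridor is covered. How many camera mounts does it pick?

3

Pick 1: K2 covers 5 new corridors (Z1, Z11, Z8, Z9, Z2).
Pick 2: K1 covers 3 new corridors (Z3, Z12, Z14).
Pick 3: K4 covers 2 new corridors (Z4, Z13).
Greedy uses 3 camera mounts.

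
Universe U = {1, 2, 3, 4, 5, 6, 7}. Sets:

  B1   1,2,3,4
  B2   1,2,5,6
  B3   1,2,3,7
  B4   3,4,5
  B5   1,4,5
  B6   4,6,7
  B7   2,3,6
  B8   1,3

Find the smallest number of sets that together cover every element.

B1, B2, B3 together cover {1, 2, 3, 4, 5, 6, 7} — every element.
No 2 of the 8 sets cover everything (all 28 pairs fall short), so 3 is minimum.

3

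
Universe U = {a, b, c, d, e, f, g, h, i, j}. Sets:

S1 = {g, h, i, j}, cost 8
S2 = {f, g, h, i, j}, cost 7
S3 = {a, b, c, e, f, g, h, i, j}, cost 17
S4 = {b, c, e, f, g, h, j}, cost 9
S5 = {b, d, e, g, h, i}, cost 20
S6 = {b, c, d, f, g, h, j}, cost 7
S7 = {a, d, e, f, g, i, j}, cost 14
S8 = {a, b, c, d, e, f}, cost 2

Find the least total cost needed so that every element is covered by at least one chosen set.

S2, S8 cover every element at cost 7 + 2 = 9.
Any cover uses at least 2 sets; among all covering selections none totals below 9.

9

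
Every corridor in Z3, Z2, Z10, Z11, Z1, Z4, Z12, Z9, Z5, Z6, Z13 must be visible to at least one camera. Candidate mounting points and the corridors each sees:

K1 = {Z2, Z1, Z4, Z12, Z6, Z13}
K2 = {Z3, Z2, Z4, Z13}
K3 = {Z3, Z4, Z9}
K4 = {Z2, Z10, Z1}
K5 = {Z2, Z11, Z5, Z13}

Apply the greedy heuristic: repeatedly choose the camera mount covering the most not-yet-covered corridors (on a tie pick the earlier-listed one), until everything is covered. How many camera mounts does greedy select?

Pick 1: K1 covers 6 new corridors (Z2, Z1, Z4, Z12, Z6, Z13).
Pick 2: K3 covers 2 new corridors (Z3, Z9).
Pick 3: K5 covers 2 new corridors (Z11, Z5).
Pick 4: K4 covers 1 new corridors (Z10).
Greedy uses 4 camera mounts.

4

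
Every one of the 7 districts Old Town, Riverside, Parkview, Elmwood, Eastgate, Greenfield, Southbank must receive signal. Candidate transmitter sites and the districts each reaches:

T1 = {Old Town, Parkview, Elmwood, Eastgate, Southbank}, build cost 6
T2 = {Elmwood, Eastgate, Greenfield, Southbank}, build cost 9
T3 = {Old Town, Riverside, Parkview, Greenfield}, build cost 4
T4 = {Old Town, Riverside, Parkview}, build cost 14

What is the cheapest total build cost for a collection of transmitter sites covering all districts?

T1, T3 cover every district at build cost 6 + 4 = 10.
Any cover uses at least 2 transmitter sites; among all covering selections none totals below 10.

10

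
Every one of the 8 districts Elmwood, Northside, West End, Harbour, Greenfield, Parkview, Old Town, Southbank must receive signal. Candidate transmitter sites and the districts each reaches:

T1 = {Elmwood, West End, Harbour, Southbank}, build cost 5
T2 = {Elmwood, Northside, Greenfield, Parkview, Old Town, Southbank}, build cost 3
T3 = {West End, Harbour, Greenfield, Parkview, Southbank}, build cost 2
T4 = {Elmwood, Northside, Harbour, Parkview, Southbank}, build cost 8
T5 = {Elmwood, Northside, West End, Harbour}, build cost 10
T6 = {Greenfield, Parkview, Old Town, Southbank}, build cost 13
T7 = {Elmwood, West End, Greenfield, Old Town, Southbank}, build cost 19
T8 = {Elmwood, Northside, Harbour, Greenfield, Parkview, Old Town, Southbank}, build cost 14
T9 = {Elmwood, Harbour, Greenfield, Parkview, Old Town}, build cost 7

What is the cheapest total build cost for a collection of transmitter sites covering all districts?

T2, T3 cover every district at build cost 3 + 2 = 5.
Any cover uses at least 2 transmitter sites; among all covering selections none totals below 5.

5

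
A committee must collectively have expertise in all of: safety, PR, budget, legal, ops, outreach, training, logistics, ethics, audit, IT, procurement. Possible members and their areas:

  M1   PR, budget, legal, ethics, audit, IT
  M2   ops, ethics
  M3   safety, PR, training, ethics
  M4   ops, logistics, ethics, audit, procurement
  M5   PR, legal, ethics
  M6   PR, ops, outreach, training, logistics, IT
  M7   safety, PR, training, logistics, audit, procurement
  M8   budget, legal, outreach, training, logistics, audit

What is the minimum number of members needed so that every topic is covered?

3

M1, M6, M7 together cover {safety, PR, budget, legal, ops, outreach, training, logistics, ethics, audit, IT, procurement} — every topic.
No 2 of the 8 members cover everything (all 28 pairs fall short), so 3 is minimum.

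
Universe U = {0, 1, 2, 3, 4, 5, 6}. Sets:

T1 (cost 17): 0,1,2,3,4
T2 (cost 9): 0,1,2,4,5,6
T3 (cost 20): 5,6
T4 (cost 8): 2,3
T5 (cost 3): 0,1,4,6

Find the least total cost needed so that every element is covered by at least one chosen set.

17

T2, T4 cover every element at cost 9 + 8 = 17.
Any cover uses at least 2 sets; among all covering selections none totals below 17.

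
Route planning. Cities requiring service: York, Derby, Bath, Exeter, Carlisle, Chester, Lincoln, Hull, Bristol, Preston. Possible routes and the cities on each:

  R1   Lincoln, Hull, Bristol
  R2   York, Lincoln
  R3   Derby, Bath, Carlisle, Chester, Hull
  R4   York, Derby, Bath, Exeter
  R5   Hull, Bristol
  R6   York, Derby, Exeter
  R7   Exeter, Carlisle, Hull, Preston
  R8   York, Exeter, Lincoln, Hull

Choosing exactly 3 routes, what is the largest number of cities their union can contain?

Choosing R1, R3, R4 covers {York, Derby, Bath, Exeter, Carlisle, Chester, Lincoln, Hull, Bristol} — 9 cities.
No choice of 3 routes does better; here Preston is left uncovered.

9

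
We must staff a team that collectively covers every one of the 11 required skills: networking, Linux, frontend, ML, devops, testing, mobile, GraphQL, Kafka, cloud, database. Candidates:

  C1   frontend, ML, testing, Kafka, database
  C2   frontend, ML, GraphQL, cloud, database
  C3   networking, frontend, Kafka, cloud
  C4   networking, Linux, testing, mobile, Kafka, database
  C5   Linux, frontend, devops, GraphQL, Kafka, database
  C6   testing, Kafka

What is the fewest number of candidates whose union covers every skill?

C2, C4, C5 together cover {networking, Linux, frontend, ML, devops, testing, mobile, GraphQL, Kafka, cloud, database} — every skill.
No 2 of the 6 candidates cover everything (all 15 pairs fall short), so 3 is minimum.

3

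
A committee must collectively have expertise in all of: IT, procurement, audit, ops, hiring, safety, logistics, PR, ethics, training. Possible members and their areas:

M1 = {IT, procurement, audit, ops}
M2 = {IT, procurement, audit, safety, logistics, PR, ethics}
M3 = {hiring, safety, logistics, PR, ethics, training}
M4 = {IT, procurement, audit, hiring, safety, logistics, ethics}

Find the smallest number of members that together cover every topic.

M1, M3 together cover {IT, procurement, audit, ops, hiring, safety, logistics, PR, ethics, training} — every topic.
No single member contains all 10 topics, so 2 is optimal.
Greedy (largest uncovered first) would take M2, M3, M1 — 3 members — but 2 suffice.

2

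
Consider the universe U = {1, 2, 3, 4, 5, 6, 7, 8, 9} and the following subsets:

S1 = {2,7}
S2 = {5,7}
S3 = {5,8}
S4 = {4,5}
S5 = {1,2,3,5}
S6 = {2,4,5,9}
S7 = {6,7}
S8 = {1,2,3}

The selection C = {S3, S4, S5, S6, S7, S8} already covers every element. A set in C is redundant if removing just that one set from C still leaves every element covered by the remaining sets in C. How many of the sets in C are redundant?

3

Drop S3: 8 uncovered — not redundant.
Drop S4: the rest still cover every element — redundant.
Drop S5: the rest still cover every element — redundant.
Drop S6: 9 uncovered — not redundant.
Drop S7: 6, 7 uncovered — not redundant.
Drop S8: the rest still cover every element — redundant.
3 redundant: S4, S5, S8.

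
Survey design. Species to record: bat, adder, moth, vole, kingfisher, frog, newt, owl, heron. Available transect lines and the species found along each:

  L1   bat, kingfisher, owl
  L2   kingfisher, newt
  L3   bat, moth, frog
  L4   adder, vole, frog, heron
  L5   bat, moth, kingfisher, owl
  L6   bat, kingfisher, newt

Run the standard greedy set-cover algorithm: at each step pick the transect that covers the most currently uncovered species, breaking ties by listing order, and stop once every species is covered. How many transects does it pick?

3

Pick 1: L4 covers 4 new species (adder, vole, frog, heron).
Pick 2: L5 covers 4 new species (bat, moth, kingfisher, owl).
Pick 3: L2 covers 1 new species (newt).
Greedy uses 3 transects.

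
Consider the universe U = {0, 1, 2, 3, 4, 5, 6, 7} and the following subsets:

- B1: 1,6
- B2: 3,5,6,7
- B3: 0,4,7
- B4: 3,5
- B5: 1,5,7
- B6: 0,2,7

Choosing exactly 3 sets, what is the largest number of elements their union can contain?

7

Choosing B1, B2, B3 covers {0, 1, 3, 4, 5, 6, 7} — 7 elements.
No choice of 3 sets does better; here 2 is left uncovered.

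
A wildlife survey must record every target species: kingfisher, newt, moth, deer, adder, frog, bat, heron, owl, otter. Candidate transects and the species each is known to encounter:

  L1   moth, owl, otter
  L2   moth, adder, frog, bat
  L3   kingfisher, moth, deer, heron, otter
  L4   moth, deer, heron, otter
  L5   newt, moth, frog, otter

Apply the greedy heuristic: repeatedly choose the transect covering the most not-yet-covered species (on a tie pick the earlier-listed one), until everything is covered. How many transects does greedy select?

Pick 1: L3 covers 5 new species (kingfisher, moth, deer, heron, otter).
Pick 2: L2 covers 3 new species (adder, frog, bat).
Pick 3: L1 covers 1 new species (owl).
Pick 4: L5 covers 1 new species (newt).
Greedy uses 4 transects.

4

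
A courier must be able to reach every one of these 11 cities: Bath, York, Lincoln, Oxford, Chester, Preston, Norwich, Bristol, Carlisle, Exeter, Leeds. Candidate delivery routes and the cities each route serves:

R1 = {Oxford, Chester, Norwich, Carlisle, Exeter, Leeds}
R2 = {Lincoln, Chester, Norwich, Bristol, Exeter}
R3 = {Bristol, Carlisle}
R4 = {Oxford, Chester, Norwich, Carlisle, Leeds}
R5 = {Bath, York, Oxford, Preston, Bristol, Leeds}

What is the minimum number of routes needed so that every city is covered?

R1, R2, R5 together cover {Bath, York, Lincoln, Oxford, Chester, Preston, Norwich, Bristol, Carlisle, Exeter, Leeds} — every city.
No 2 of the 5 routes cover everything (all 10 pairs fall short), so 3 is minimum.

3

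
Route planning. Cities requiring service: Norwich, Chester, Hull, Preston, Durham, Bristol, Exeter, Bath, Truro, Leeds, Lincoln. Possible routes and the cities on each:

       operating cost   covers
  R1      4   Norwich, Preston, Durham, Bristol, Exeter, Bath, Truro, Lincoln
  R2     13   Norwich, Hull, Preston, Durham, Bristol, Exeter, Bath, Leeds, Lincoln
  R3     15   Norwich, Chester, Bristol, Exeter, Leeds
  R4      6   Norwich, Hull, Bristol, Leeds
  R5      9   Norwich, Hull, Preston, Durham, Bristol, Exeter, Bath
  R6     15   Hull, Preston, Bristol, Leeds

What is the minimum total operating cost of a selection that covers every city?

R1, R3, R4 cover every city at operating cost 4 + 15 + 6 = 25.
Any cover uses at least 3 routes; among all covering selections none totals below 25.

25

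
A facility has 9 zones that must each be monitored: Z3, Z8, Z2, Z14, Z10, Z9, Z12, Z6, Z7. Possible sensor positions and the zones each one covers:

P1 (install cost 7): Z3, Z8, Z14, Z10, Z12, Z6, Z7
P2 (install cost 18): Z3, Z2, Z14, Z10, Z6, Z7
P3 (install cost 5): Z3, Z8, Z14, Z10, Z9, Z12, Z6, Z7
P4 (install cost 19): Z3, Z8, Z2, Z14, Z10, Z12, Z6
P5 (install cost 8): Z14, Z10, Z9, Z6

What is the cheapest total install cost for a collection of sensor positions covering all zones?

23

P2, P3 cover every zone at install cost 18 + 5 = 23.
Any cover uses at least 2 sensor positions; among all covering selections none totals below 23.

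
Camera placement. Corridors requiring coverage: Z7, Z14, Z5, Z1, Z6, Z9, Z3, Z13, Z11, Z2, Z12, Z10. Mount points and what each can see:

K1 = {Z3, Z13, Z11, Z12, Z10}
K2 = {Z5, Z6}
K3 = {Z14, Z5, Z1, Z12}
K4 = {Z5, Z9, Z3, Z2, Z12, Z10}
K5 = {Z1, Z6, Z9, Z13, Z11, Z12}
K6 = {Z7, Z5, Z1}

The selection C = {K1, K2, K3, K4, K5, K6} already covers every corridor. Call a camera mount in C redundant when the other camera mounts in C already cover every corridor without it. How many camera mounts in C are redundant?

Drop K1: the rest still cover every corridor — redundant.
Drop K2: the rest still cover every corridor — redundant.
Drop K3: Z14 uncovered — not redundant.
Drop K4: Z2 uncovered — not redundant.
Drop K5: the rest still cover every corridor — redundant.
Drop K6: Z7 uncovered — not redundant.
3 redundant: K1, K2, K5.

3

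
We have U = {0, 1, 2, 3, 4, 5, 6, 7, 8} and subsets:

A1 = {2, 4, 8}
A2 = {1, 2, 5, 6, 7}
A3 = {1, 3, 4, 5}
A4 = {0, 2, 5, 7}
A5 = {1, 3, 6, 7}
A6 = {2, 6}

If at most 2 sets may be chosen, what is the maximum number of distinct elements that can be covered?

7

Choosing A1, A2 covers {1, 2, 4, 5, 6, 7, 8} — 7 elements.
No choice of 2 sets does better; here 0, 3 are left uncovered.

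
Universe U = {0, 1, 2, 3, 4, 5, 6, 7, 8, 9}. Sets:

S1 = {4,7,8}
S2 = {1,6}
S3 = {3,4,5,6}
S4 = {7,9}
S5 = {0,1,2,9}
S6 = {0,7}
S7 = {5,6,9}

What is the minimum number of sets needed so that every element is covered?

3

S1, S3, S5 together cover {0, 1, 2, 3, 4, 5, 6, 7, 8, 9} — every element.
No 2 of the 7 sets cover everything (all 21 pairs fall short), so 3 is minimum.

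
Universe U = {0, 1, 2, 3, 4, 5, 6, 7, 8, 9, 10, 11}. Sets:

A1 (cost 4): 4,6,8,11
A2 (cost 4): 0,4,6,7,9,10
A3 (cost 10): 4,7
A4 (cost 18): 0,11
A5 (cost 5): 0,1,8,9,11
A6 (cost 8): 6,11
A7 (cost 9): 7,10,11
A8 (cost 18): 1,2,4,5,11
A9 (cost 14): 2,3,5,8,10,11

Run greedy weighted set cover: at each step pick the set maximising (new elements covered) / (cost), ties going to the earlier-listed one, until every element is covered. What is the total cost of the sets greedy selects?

23

Pick 1: A2 adds 6 new (0, 4, 6, 7, 9, 10) at cost 4 (ratio 6/4).
Pick 2: A5 adds 3 new (1, 8, 11) at cost 5 (ratio 3/5).
Pick 3: A9 adds 3 new (2, 3, 5) at cost 14 (ratio 3/14).
Greedy total cost: 4 + 5 + 14 = 23.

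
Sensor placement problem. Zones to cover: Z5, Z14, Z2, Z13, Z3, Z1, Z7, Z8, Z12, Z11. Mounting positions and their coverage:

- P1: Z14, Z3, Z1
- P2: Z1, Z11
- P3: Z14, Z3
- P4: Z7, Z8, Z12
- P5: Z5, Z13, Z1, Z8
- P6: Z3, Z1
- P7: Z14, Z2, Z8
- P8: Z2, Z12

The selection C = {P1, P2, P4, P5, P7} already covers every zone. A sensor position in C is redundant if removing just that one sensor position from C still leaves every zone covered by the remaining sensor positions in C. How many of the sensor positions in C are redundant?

0

Drop P1: Z3 uncovered — not redundant.
Drop P2: Z11 uncovered — not redundant.
Drop P4: Z7, Z12 uncovered — not redundant.
Drop P5: Z5, Z13 uncovered — not redundant.
Drop P7: Z2 uncovered — not redundant.
None of the sensor positions in C is redundant.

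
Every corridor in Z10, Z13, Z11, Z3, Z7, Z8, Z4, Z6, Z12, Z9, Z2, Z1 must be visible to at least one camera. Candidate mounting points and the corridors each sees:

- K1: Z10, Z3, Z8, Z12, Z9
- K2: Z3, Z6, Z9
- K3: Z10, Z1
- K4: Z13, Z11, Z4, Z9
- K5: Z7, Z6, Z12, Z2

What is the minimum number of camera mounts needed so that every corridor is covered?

4

K1, K3, K4, K5 together cover {Z10, Z13, Z11, Z3, Z7, Z8, Z4, Z6, Z12, Z9, Z2, Z1} — every corridor.
No 3 of the 5 camera mounts cover everything (all 10 triples fall short), so 4 is minimum.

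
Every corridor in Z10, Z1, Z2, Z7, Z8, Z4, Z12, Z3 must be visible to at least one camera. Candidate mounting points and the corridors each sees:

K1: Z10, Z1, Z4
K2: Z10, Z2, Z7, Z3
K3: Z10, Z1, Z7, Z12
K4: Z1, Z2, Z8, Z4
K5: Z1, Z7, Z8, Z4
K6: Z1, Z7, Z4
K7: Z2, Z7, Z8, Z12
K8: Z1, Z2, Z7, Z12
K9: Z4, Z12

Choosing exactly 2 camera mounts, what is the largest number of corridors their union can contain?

Choosing K1, K7 covers {Z10, Z1, Z2, Z7, Z8, Z4, Z12} — 7 corridors.
No choice of 2 camera mounts does better; here Z3 is left uncovered.

7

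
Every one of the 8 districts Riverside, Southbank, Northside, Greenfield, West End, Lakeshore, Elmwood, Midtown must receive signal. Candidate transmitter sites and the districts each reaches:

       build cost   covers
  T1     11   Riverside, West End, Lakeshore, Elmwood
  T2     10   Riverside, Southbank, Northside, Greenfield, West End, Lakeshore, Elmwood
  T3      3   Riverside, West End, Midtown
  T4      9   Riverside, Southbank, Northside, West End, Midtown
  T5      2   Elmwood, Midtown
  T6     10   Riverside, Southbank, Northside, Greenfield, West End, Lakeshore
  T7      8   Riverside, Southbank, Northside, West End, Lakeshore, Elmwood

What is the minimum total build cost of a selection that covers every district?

12

T2, T5 cover every district at build cost 10 + 2 = 12.
Any cover uses at least 2 transmitter sites; among all covering selections none totals below 12.
Greedy by coverage-per-build cost would pick T3, T2 for 13 — worse than the optimum 12.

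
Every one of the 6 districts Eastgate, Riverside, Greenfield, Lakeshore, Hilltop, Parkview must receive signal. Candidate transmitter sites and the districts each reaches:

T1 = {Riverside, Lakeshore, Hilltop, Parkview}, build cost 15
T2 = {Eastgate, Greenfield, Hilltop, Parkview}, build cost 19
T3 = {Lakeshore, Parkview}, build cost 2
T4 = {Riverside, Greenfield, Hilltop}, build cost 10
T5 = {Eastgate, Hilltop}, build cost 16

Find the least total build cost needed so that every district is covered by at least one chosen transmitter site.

28

T3, T4, T5 cover every district at build cost 2 + 10 + 16 = 28.
Any cover uses at least 2 transmitter sites; among all covering selections none totals below 28.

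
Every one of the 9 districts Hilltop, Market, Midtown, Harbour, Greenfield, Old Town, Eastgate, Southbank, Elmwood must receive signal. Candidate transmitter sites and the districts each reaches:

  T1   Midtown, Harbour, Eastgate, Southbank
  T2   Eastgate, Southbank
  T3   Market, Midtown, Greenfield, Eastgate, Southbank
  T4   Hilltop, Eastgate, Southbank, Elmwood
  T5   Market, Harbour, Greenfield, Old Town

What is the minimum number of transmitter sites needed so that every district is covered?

T1, T4, T5 together cover {Hilltop, Market, Midtown, Harbour, Greenfield, Old Town, Eastgate, Southbank, Elmwood} — every district.
No 2 of the 5 transmitter sites cover everything (all 10 pairs fall short), so 3 is minimum.

3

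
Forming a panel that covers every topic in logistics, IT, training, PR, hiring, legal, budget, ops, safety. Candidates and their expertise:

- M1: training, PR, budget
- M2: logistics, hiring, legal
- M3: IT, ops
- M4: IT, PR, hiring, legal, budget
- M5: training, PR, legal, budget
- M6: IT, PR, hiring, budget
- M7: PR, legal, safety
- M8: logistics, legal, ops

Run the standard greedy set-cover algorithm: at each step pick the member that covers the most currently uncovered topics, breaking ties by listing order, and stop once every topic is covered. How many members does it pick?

Pick 1: M4 covers 5 new topics (IT, PR, hiring, legal, budget).
Pick 2: M8 covers 2 new topics (logistics, ops).
Pick 3: M1 covers 1 new topics (training).
Pick 4: M7 covers 1 new topics (safety).
Greedy uses 4 members.

4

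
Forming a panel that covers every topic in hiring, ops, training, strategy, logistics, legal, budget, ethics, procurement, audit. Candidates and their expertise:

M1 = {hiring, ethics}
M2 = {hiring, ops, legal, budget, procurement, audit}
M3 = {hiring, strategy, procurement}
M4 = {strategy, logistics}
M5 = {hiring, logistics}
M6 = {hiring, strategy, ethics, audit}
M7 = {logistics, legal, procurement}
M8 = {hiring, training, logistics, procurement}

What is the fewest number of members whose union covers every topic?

3

M2, M6, M8 together cover {hiring, ops, training, strategy, logistics, legal, budget, ethics, procurement, audit} — every topic.
No 2 of the 8 members cover everything (all 28 pairs fall short), so 3 is minimum.
Greedy (largest uncovered first) would take M2, M4, M1, M8 — 4 members — but 3 suffice.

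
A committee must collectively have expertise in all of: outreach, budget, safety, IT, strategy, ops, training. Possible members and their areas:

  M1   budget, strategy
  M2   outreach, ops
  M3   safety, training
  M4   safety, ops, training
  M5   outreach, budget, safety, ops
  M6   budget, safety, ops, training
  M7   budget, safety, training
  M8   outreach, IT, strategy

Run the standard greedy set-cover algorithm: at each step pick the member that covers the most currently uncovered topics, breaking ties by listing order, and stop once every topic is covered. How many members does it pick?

3

Pick 1: M5 covers 4 new topics (outreach, budget, safety, ops).
Pick 2: M8 covers 2 new topics (IT, strategy).
Pick 3: M3 covers 1 new topics (training).
Greedy uses 3 members. (The true minimum is 2.)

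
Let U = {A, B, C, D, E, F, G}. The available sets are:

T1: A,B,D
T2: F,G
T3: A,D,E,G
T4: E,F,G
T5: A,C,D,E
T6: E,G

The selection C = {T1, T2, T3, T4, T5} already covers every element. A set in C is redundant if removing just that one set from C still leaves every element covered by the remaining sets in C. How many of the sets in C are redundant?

3

Drop T1: B uncovered — not redundant.
Drop T2: the rest still cover every element — redundant.
Drop T3: the rest still cover every element — redundant.
Drop T4: the rest still cover every element — redundant.
Drop T5: C uncovered — not redundant.
3 redundant: T2, T3, T4.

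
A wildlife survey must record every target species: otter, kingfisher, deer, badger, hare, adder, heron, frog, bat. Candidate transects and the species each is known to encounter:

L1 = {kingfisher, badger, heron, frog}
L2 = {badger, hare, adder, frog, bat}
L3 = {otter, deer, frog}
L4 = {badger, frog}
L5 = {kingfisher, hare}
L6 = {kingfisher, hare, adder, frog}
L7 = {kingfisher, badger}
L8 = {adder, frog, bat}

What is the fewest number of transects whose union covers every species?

L1, L2, L3 together cover {otter, kingfisher, deer, badger, hare, adder, heron, frog, bat} — every species.
No 2 of the 8 transects cover everything (all 28 pairs fall short), so 3 is minimum.

3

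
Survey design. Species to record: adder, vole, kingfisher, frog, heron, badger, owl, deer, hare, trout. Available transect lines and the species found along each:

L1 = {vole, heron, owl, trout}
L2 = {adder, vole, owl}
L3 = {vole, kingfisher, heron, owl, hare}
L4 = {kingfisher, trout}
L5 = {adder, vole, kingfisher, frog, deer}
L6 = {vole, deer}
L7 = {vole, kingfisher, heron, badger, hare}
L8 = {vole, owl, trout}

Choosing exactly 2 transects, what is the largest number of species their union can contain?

8

Choosing L1, L5 covers {adder, vole, kingfisher, frog, heron, owl, deer, trout} — 8 species.
No choice of 2 transects does better; here badger, hare are left uncovered.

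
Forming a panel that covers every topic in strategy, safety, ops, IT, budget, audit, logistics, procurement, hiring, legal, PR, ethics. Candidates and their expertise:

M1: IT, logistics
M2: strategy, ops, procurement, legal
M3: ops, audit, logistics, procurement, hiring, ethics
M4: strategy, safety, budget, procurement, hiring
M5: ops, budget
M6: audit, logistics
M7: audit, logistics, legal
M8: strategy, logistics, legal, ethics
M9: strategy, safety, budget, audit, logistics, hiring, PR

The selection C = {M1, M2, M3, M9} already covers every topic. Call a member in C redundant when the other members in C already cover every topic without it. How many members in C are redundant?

Drop M1: IT uncovered — not redundant.
Drop M2: legal uncovered — not redundant.
Drop M3: ethics uncovered — not redundant.
Drop M9: safety, budget, PR uncovered — not redundant.
None of the members in C is redundant.

0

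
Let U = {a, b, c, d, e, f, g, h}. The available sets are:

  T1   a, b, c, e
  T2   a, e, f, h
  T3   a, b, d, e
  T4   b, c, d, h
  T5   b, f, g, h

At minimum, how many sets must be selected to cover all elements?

T1, T3, T5 together cover {a, b, c, d, e, f, g, h} — every element.
No 2 of the 5 sets cover everything (all 10 pairs fall short), so 3 is minimum.

3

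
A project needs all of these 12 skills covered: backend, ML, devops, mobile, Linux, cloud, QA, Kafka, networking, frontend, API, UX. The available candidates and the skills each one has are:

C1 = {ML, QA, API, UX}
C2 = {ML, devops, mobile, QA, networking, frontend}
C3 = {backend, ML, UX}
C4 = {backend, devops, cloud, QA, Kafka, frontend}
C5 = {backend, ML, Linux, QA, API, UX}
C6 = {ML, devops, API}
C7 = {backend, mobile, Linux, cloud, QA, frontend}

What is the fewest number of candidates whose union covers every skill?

3

C2, C4, C5 together cover {backend, ML, devops, mobile, Linux, cloud, QA, Kafka, networking, frontend, API, UX} — every skill.
No 2 of the 7 candidates cover everything (all 21 pairs fall short), so 3 is minimum.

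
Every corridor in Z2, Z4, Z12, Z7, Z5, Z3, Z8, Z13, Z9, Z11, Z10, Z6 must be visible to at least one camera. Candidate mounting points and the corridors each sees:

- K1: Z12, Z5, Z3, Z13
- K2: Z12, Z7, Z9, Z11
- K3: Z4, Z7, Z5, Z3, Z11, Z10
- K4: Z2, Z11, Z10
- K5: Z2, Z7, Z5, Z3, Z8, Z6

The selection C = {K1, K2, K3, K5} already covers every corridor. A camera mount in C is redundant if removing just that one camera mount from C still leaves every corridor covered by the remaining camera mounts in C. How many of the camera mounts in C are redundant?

Drop K1: Z13 uncovered — not redundant.
Drop K2: Z9 uncovered — not redundant.
Drop K3: Z4, Z10 uncovered — not redundant.
Drop K5: Z2, Z8, Z6 uncovered — not redundant.
None of the camera mounts in C is redundant.

0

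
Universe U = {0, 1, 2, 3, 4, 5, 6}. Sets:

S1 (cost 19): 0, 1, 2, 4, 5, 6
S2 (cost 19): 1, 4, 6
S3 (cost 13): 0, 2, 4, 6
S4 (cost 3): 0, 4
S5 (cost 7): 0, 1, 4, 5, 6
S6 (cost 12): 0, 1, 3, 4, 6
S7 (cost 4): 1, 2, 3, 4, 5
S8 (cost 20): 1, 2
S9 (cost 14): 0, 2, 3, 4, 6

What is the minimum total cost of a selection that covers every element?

11

S5, S7 cover every element at cost 7 + 4 = 11.
Any cover uses at least 2 sets; among all covering selections none totals below 11.
Greedy by coverage-per-cost would pick S7, S4, S5 for 14 — worse than the optimum 11.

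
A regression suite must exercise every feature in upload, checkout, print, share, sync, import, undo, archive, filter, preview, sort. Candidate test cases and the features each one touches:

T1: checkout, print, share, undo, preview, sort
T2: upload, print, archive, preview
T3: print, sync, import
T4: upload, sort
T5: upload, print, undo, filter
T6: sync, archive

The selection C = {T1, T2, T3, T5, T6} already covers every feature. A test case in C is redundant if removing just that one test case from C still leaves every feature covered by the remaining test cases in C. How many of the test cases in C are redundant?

Drop T1: checkout, share, sort uncovered — not redundant.
Drop T2: the rest still cover every feature — redundant.
Drop T3: import uncovered — not redundant.
Drop T5: filter uncovered — not redundant.
Drop T6: the rest still cover every feature — redundant.
2 redundant: T2, T6.

2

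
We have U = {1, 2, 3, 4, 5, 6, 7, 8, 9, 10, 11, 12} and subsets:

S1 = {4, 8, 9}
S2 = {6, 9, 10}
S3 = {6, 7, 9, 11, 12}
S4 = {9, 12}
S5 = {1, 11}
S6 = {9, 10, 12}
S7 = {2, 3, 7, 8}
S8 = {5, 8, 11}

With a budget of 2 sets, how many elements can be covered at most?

8

Choosing S3, S7 covers {2, 3, 6, 7, 8, 9, 11, 12} — 8 elements.
No choice of 2 sets does better; here 1, 4, 5, 10 are left uncovered.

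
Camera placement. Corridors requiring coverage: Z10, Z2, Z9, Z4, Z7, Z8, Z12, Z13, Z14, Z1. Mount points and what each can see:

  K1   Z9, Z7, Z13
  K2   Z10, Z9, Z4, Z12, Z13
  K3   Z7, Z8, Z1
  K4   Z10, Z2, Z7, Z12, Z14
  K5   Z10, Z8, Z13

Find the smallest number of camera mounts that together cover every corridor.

3

K2, K3, K4 together cover {Z10, Z2, Z9, Z4, Z7, Z8, Z12, Z13, Z14, Z1} — every corridor.
No 2 of the 5 camera mounts cover everything (all 10 pairs fall short), so 3 is minimum.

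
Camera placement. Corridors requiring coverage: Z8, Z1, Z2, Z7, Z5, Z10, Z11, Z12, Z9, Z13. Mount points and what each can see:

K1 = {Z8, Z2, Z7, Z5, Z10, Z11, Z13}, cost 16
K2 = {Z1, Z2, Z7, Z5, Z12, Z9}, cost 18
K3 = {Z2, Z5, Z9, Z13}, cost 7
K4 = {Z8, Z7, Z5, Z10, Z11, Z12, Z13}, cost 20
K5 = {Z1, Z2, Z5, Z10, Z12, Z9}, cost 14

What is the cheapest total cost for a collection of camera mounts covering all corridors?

K1, K5 cover every corridor at cost 16 + 14 = 30.
Any cover uses at least 2 camera mounts; among all covering selections none totals below 30.
Greedy by coverage-per-cost would pick K3, K1, K5 for 37 — worse than the optimum 30.

30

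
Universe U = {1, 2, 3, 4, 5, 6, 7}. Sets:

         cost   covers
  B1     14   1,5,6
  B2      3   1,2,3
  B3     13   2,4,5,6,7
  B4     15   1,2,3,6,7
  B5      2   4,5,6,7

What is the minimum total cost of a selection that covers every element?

5

B2, B5 cover every element at cost 3 + 2 = 5.
Any cover uses at least 2 sets; among all covering selections none totals below 5.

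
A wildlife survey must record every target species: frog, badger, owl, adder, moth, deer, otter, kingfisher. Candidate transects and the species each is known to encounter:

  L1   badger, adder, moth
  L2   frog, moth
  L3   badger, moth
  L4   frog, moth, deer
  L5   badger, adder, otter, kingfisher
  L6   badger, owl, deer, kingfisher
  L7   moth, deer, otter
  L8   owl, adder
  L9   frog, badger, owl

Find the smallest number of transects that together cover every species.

3

L2, L5, L6 together cover {frog, badger, owl, adder, moth, deer, otter, kingfisher} — every species.
No 2 of the 9 transects cover everything (all 36 pairs fall short), so 3 is minimum.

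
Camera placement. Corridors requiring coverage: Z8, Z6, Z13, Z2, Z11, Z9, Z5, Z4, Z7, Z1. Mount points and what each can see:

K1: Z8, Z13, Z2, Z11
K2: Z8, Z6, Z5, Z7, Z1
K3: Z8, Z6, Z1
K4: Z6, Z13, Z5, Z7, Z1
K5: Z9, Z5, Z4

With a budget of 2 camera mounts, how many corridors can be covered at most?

8

Choosing K1, K2 covers {Z8, Z6, Z13, Z2, Z11, Z5, Z7, Z1} — 8 corridors.
No choice of 2 camera mounts does better; here Z9, Z4 are left uncovered.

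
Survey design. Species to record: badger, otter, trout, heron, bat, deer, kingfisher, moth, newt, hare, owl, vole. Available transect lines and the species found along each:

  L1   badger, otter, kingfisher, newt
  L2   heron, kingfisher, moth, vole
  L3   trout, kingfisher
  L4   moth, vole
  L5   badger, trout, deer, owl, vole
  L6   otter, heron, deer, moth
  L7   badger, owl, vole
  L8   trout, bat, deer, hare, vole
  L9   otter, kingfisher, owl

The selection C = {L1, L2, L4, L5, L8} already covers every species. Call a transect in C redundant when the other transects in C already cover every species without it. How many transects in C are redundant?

1

Drop L1: otter, newt uncovered — not redundant.
Drop L2: heron uncovered — not redundant.
Drop L4: the rest still cover every species — redundant.
Drop L5: owl uncovered — not redundant.
Drop L8: bat, hare uncovered — not redundant.
1 redundant: L4.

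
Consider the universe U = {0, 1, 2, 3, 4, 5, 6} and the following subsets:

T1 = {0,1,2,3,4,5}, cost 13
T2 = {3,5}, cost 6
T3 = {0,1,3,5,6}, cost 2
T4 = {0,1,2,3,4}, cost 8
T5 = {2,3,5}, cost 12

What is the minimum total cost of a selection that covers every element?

T3, T4 cover every element at cost 2 + 8 = 10.
Any cover uses at least 2 sets; among all covering selections none totals below 10.

10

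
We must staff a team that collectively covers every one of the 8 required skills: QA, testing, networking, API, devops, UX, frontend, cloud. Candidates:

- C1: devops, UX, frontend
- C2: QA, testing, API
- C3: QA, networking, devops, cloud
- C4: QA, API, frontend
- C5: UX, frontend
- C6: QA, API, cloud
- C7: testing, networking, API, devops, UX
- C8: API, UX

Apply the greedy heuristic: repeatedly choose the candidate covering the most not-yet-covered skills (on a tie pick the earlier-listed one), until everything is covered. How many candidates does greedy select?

3

Pick 1: C7 covers 5 new skills (testing, networking, API, devops, UX).
Pick 2: C3 covers 2 new skills (QA, cloud).
Pick 3: C1 covers 1 new skills (frontend).
Greedy uses 3 candidates.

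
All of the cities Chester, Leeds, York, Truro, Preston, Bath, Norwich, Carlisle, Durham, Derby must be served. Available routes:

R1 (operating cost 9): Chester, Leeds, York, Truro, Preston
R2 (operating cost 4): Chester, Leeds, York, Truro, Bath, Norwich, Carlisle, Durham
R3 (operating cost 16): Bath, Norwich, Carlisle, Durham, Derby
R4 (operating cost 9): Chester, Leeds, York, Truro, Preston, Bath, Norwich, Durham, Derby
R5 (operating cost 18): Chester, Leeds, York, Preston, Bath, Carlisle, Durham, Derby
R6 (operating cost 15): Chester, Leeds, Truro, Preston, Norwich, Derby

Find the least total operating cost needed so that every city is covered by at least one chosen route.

R2, R4 cover every city at operating cost 4 + 9 = 13.
Any cover uses at least 2 routes; among all covering selections none totals below 13.

13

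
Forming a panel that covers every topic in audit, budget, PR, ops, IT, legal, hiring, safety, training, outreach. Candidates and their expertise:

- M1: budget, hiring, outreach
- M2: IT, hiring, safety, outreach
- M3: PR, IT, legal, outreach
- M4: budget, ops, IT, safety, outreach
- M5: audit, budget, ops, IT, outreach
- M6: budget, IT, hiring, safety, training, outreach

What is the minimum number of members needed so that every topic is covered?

3

M3, M5, M6 together cover {audit, budget, PR, ops, IT, legal, hiring, safety, training, outreach} — every topic.
No 2 of the 6 members cover everything (all 15 pairs fall short), so 3 is minimum.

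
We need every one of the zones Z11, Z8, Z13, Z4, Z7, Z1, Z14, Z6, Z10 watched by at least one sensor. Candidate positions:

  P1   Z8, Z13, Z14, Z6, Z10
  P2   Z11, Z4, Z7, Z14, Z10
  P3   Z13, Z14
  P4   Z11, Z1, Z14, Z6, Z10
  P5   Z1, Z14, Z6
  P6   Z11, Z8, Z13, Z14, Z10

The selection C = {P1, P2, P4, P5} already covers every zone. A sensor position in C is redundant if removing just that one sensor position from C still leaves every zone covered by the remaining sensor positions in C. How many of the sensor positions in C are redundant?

2

Drop P1: Z8, Z13 uncovered — not redundant.
Drop P2: Z4, Z7 uncovered — not redundant.
Drop P4: the rest still cover every zone — redundant.
Drop P5: the rest still cover every zone — redundant.
2 redundant: P4, P5.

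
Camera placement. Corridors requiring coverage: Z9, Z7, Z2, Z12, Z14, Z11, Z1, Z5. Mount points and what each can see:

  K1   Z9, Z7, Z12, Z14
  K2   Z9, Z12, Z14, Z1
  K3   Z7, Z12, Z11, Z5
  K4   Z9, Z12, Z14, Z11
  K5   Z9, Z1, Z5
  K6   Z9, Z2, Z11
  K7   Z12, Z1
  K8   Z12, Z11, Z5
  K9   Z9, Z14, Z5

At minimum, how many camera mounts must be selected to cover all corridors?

3

K1, K5, K6 together cover {Z9, Z7, Z2, Z12, Z14, Z11, Z1, Z5} — every corridor.
No 2 of the 9 camera mounts cover everything (all 36 pairs fall short), so 3 is minimum.
Greedy (largest uncovered first) would take K1, K3, K2, K6 — 4 camera mounts — but 3 suffice.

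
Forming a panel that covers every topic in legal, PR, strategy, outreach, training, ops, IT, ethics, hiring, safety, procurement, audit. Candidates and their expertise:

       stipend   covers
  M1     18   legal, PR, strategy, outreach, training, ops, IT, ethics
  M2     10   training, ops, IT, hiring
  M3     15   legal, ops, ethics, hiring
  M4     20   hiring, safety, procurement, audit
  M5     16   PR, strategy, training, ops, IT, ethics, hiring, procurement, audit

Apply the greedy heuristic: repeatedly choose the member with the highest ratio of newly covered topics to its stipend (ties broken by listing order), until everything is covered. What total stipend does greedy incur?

Pick 1: M5 adds 9 new (PR, strategy, training, ops, IT, ethics, hiring, procurement, audit) at stipend 16 (ratio 9/16).
Pick 2: M1 adds 2 new (legal, outreach) at stipend 18 (ratio 2/18).
Pick 3: M4 adds 1 new (safety) at stipend 20 (ratio 1/20).
Greedy total stipend: 16 + 18 + 20 = 54. (The true optimum is 38, so greedy overshoots here.)

54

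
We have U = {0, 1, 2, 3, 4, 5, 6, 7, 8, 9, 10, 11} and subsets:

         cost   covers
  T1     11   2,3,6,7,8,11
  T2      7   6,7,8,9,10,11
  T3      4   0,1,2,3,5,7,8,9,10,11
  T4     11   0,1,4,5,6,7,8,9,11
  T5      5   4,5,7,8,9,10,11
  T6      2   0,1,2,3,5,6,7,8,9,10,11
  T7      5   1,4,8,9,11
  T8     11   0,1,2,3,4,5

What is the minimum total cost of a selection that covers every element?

7

T5, T6 cover every element at cost 5 + 2 = 7.
Any cover uses at least 2 sets; among all covering selections none totals below 7.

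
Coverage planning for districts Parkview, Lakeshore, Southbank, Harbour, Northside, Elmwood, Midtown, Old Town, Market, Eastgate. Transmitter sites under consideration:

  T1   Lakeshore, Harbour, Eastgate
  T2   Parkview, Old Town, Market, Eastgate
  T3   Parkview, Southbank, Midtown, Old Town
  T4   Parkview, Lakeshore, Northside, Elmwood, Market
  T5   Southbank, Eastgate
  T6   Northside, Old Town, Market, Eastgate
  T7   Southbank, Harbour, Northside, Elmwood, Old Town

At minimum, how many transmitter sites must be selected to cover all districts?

T1, T3, T4 together cover {Parkview, Lakeshore, Southbank, Harbour, Northside, Elmwood, Midtown, Old Town, Market, Eastgate} — every district.
No 2 of the 7 transmitter sites cover everything (all 21 pairs fall short), so 3 is minimum.

3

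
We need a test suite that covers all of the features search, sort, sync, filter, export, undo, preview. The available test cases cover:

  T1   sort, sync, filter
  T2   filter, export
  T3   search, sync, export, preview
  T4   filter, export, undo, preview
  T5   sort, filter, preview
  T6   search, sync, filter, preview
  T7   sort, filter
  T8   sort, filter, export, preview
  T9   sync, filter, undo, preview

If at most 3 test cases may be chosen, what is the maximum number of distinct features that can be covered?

7

Choosing T1, T3, T4 covers {search, sort, sync, filter, export, undo, preview} — 7 features.
That is all 7 features.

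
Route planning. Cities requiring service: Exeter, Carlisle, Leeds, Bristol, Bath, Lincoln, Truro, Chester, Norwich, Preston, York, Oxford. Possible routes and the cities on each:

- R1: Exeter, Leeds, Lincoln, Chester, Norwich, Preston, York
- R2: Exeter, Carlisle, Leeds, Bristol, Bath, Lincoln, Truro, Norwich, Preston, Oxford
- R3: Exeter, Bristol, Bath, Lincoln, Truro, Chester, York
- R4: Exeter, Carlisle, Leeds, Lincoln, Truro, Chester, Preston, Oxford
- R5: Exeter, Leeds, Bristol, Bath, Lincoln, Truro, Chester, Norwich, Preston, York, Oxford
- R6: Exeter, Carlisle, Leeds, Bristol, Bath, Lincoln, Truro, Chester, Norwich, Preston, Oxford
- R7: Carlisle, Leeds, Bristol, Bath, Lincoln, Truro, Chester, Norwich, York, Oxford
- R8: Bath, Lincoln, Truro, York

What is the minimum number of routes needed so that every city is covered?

2

R1, R2 together cover {Exeter, Carlisle, Leeds, Bristol, Bath, Lincoln, Truro, Chester, Norwich, Preston, York, Oxford} — every city.
No single route contains all 12 cities, so 2 is optimal.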